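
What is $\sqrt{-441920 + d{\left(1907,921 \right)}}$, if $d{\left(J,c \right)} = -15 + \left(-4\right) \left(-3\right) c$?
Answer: $i \sqrt{430883} \approx 656.42 i$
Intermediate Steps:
$d{\left(J,c \right)} = -15 + 12 c$
$\sqrt{-441920 + d{\left(1907,921 \right)}} = \sqrt{-441920 + \left(-15 + 12 \cdot 921\right)} = \sqrt{-441920 + \left(-15 + 11052\right)} = \sqrt{-441920 + 11037} = \sqrt{-430883} = i \sqrt{430883}$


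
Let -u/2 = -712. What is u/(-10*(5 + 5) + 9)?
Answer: -1424/91 ≈ -15.648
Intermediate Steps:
u = 1424 (u = -2*(-712) = 1424)
u/(-10*(5 + 5) + 9) = 1424/(-10*(5 + 5) + 9) = 1424/(-10*10 + 9) = 1424/(-100 + 9) = 1424/(-91) = 1424*(-1/91) = -1424/91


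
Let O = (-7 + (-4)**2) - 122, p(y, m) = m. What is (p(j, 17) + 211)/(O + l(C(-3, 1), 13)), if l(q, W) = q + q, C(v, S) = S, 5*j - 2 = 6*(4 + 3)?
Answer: -76/37 ≈ -2.0541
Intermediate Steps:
j = 44/5 (j = 2/5 + (6*(4 + 3))/5 = 2/5 + (6*7)/5 = 2/5 + (1/5)*42 = 2/5 + 42/5 = 44/5 ≈ 8.8000)
l(q, W) = 2*q
O = -113 (O = (-7 + 16) - 122 = 9 - 122 = -113)
(p(j, 17) + 211)/(O + l(C(-3, 1), 13)) = (17 + 211)/(-113 + 2*1) = 228/(-113 + 2) = 228/(-111) = 228*(-1/111) = -76/37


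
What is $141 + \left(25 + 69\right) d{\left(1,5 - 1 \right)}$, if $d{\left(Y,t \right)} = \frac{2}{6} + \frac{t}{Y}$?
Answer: $\frac{1645}{3} \approx 548.33$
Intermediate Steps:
$d{\left(Y,t \right)} = \frac{1}{3} + \frac{t}{Y}$ ($d{\left(Y,t \right)} = 2 \cdot \frac{1}{6} + \frac{t}{Y} = \frac{1}{3} + \frac{t}{Y}$)
$141 + \left(25 + 69\right) d{\left(1,5 - 1 \right)} = 141 + \left(25 + 69\right) \frac{\left(5 - 1\right) + \frac{1}{3} \cdot 1}{1} = 141 + 94 \cdot 1 \left(4 + \frac{1}{3}\right) = 141 + 94 \cdot 1 \cdot \frac{13}{3} = 141 + 94 \cdot \frac{13}{3} = 141 + \frac{1222}{3} = \frac{1645}{3}$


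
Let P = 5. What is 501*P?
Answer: 2505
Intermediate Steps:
501*P = 501*5 = 2505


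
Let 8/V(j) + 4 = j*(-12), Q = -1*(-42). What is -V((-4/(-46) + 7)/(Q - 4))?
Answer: 1748/1363 ≈ 1.2825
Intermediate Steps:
Q = 42
V(j) = 8/(-4 - 12*j) (V(j) = 8/(-4 + j*(-12)) = 8/(-4 - 12*j))
-V((-4/(-46) + 7)/(Q - 4)) = -(-2)/(1 + 3*((-4/(-46) + 7)/(42 - 4))) = -(-2)/(1 + 3*((-4*(-1/46) + 7)/38)) = -(-2)/(1 + 3*((2/23 + 7)*(1/38))) = -(-2)/(1 + 3*((163/23)*(1/38))) = -(-2)/(1 + 3*(163/874)) = -(-2)/(1 + 489/874) = -(-2)/1363/874 = -(-2)*874/1363 = -1*(-1748/1363) = 1748/1363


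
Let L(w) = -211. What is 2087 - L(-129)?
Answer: 2298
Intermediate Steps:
2087 - L(-129) = 2087 - 1*(-211) = 2087 + 211 = 2298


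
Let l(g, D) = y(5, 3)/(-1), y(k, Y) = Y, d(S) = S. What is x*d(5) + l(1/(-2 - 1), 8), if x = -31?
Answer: -158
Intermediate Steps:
l(g, D) = -3 (l(g, D) = 3/(-1) = 3*(-1) = -3)
x*d(5) + l(1/(-2 - 1), 8) = -31*5 - 3 = -155 - 3 = -158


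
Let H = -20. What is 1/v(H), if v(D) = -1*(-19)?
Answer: 1/19 ≈ 0.052632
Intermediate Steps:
v(D) = 19
1/v(H) = 1/19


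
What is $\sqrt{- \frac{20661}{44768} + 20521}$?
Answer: $\frac{\sqrt{2570420380666}}{11192} \approx 143.25$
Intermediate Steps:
$\sqrt{- \frac{20661}{44768} + 20521} = \sqrt{\frac{918663467}{44768}} = \frac{\sqrt{2570420380666}}{11192}$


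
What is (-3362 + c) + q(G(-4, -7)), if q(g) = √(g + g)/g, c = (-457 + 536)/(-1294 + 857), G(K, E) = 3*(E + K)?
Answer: -1469273/437 - I*√66/33 ≈ -3362.2 - 0.24618*I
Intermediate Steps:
G(K, E) = 3*E + 3*K
c = -79/437 (c = 79/(-437) = 79*(-1/437) = -79/437 ≈ -0.18078)
q(g) = √2/√g (q(g) = √(2*g)/g = (√2*√g)/g = √2/√g)
(-3362 + c) + q(G(-4, -7)) = (-3362 - 79/437) + √2/√(3*(-7) + 3*(-4)) = -1469273/437 + √2/√(-21 - 12) = -1469273/437 + √2/√(-33) = -1469273/437 + √2*(-I*√33/33) = -1469273/437 - I*√66/33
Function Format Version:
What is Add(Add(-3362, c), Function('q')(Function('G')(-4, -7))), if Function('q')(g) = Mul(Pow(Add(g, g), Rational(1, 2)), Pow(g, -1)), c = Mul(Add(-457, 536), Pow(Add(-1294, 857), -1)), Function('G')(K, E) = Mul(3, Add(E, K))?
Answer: Add(Rational(-1469273, 437), Mul(Rational(-1, 33), I, Pow(66, Rational(1, 2)))) ≈ Add(-3362.2, Mul(-0.24618, I))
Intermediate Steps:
Function('G')(K, E) = Add(Mul(3, E), Mul(3, K))
c = Rational(-79, 437) (c = Mul(79, Pow(-437, -1)) = Mul(79, Rational(-1, 437)) = Rational(-79, 437) ≈ -0.18078)
Function('q')(g) = Mul(Pow(2, Rational(1, 2)), Pow(g, Rational(-1, 2))) (Function('q')(g) = Mul(Pow(Mul(2, g), Rational(1, 2)), Pow(g, -1)) = Mul(Mul(Pow(2, Rational(1, 2)), Pow(g, Rational(1, 2))), Pow(g, -1)) = Mul(Pow(2, Rational(1, 2)), Pow(g, Rational(-1, 2))))
Add(Add(-3362, c), Function('q')(Function('G')(-4, -7))) = Add(Add(-3362, Rational(-79, 437)), Mul(Pow(2, Rational(1, 2)), Pow(Add(Mul(3, -7), Mul(3, -4)), Rational(-1, 2)))) = Add(Rational(-1469273, 437), Mul(Pow(2, Rational(1, 2)), Pow(Add(-21, -12), Rational(-1, 2)))) = Add(Rational(-1469273, 437), Mul(Pow(2, Rational(1, 2)), Pow(-33, Rational(-1, 2)))) = Add(Rational(-1469273, 437), Mul(Pow(2, Rational(1, 2)), Mul(Rational(-1, 33), I, Pow(33, Rational(1, 2))))) = Add(Rational(-1469273, 437), Mul(Rational(-1, 33), I, Pow(66, Rational(1, 2))))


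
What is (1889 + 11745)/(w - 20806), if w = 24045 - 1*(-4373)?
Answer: 6817/3806 ≈ 1.7911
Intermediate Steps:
w = 28418 (w = 24045 + 4373 = 28418)
(1889 + 11745)/(w - 20806) = (1889 + 11745)/(28418 - 20806) = 13634/7612 = 13634*(1/7612) = 6817/3806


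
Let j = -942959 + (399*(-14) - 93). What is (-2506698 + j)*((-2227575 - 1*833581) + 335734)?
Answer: 9417248751792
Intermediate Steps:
j = -948638 (j = -942959 + (-5586 - 93) = -942959 - 5679 = -948638)
(-2506698 + j)*((-2227575 - 1*833581) + 335734) = (-2506698 - 948638)*((-2227575 - 1*833581) + 335734) = -3455336*((-2227575 - 833581) + 335734) = -3455336*(-3061156 + 335734) = -3455336*(-2725422) = 9417248751792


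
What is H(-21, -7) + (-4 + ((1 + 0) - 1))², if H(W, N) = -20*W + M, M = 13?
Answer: 449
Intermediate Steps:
H(W, N) = 13 - 20*W (H(W, N) = -20*W + 13 = 13 - 20*W)
H(-21, -7) + (-4 + ((1 + 0) - 1))² = (13 - 20*(-21)) + (-4 + ((1 + 0) - 1))² = (13 + 420) + (-4 + (1 - 1))² = 433 + (-4 + 0)² = 433 + (-4)² = 433 + 16 = 449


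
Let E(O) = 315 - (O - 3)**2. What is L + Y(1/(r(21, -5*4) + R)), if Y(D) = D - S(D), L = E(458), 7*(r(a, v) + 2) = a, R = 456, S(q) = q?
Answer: -206710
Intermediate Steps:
r(a, v) = -2 + a/7
E(O) = 315 - (-3 + O)**2
L = -206710 (L = 315 - (-3 + 458)**2 = 315 - 1*455**2 = 315 - 1*207025 = 315 - 207025 = -206710)
Y(D) = 0 (Y(D) = D - D = 0)
L + Y(1/(r(21, -5*4) + R)) = -206710 + 0 = -206710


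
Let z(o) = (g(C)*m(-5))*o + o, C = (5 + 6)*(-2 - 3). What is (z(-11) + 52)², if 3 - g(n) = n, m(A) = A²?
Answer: 253096281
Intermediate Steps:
C = -55 (C = 11*(-5) = -55)
g(n) = 3 - n
z(o) = 1451*o (z(o) = ((3 - 1*(-55))*(-5)²)*o + o = ((3 + 55)*25)*o + o = (58*25)*o + o = 1450*o + o = 1451*o)
(z(-11) + 52)² = (1451*(-11) + 52)² = (-15961 + 52)² = (-15909)² = 253096281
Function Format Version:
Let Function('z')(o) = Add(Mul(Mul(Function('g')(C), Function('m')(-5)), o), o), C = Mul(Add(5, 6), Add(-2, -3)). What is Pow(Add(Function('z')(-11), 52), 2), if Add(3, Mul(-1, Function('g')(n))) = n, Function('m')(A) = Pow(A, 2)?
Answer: 253096281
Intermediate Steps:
C = -55 (C = Mul(11, -5) = -55)
Function('g')(n) = Add(3, Mul(-1, n))
Function('z')(o) = Mul(1451, o) (Function('z')(o) = Add(Mul(Mul(Add(3, Mul(-1, -55)), Pow(-5, 2)), o), o) = Add(Mul(Mul(Add(3, 55), 25), o), o) = Add(Mul(Mul(58, 25), o), o) = Add(Mul(1450, o), o) = Mul(1451, o))
Pow(Add(Function('z')(-11), 52), 2) = Pow(Add(Mul(1451, -11), 52), 2) = Pow(Add(-15961, 52), 2) = Pow(-15909, 2) = 253096281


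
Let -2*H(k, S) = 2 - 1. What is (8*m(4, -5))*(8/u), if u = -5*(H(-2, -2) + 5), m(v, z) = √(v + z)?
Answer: -128*I/45 ≈ -2.8444*I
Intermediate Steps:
H(k, S) = -½ (H(k, S) = -(2 - 1)/2 = -½*1 = -½)
u = -45/2 (u = -5*(-½ + 5) = -5*9/2 = -45/2 ≈ -22.500)
(8*m(4, -5))*(8/u) = (8*√(4 - 5))*(8/(-45/2)) = (8*√(-1))*(8*(-2/45)) = (8*I)*(-16/45) = -128*I/45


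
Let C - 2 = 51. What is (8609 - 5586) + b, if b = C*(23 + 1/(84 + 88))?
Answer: 729677/172 ≈ 4242.3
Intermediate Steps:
C = 53 (C = 2 + 51 = 53)
b = 209721/172 (b = 53*(23 + 1/(84 + 88)) = 53*(23 + 1/172) = 53*(3957/172) = 209721/172 ≈ 1219.3)
(8609 - 5586) + b = (8609 - 5586) + 209721/172 = 3023 + 209721/172 = 729677/172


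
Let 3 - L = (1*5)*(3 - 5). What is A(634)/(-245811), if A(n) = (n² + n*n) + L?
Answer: -267975/81937 ≈ -3.2705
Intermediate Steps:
L = 13 (L = 3 - 1*5*(3 - 5) = 3 - 5*(-2) = 3 - 1*(-10) = 3 + 10 = 13)
A(n) = 13 + 2*n² (A(n) = (n² + n*n) + 13 = (n² + n²) + 13 = 2*n² + 13 = 13 + 2*n²)
A(634)/(-245811) = (13 + 2*634²)/(-245811) = (13 + 2*401956)*(-1/245811) = (13 + 803912)*(-1/245811) = 803925*(-1/245811) = -267975/81937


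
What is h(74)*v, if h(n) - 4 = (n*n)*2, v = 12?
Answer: 131472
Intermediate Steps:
h(n) = 4 + 2*n² (h(n) = 4 + (n*n)*2 = 4 + n²*2 = 4 + 2*n²)
h(74)*v = (4 + 2*74²)*12 = (4 + 2*5476)*12 = (4 + 10952)*12 = 10956*12 = 131472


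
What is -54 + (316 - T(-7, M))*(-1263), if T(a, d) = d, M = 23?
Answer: -370113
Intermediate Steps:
-54 + (316 - T(-7, M))*(-1263) = -54 + (316 - 1*23)*(-1263) = -54 + (316 - 23)*(-1263) = -54 + 293*(-1263) = -54 - 370059 = -370113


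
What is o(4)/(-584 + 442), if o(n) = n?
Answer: -2/71 ≈ -0.028169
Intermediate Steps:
o(4)/(-584 + 442) = 4/(-584 + 442) = 4/(-142) = 4*(-1/142) = -2/71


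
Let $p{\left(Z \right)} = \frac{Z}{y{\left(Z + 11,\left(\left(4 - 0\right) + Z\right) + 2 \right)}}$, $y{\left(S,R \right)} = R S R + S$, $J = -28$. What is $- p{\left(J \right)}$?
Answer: $- \frac{28}{8245} \approx -0.003396$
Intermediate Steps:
$y{\left(S,R \right)} = S + S R^{2}$ ($y{\left(S,R \right)} = S R^{2} + S = S + S R^{2}$)
$p{\left(Z \right)} = \frac{Z}{\left(1 + \left(6 + Z\right)^{2}\right) \left(11 + Z\right)}$ ($p{\left(Z \right)} = \frac{Z}{\left(Z + 11\right) \left(1 + \left(\left(\left(4 - 0\right) + Z\right) + 2\right)^{2}\right)} = \frac{Z}{\left(11 + Z\right) \left(1 + \left(\left(\left(4 + 0\right) + Z\right) + 2\right)^{2}\right)} = \frac{Z}{\left(11 + Z\right) \left(1 + \left(\left(4 + Z\right) + 2\right)^{2}\right)} = \frac{Z}{\left(11 + Z\right) \left(1 + \left(6 + Z\right)^{2}\right)} = \frac{Z}{\left(1 + \left(6 + Z\right)^{2}\right) \left(11 + Z\right)}$)
$- p{\left(J \right)} = - \frac{-28}{\left(1 + \left(6 - 28\right)^{2}\right) \left(11 - 28\right)} = - \frac{-28}{\left(1 + \left(-22\right)^{2}\right) \left(-17\right)} = - \frac{\left(-28\right) \left(-1\right)}{\left(1 + 484\right) 17} = - \frac{\left(-28\right) \left(-1\right)}{485 \cdot 17} = \left(-1\right) \frac{28}{8245} = - \frac{28}{8245}$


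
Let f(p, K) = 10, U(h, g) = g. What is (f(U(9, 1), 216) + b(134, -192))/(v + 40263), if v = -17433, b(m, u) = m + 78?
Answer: 37/3805 ≈ 0.0097241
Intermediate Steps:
b(m, u) = 78 + m
(f(U(9, 1), 216) + b(134, -192))/(v + 40263) = (10 + (78 + 134))/(-17433 + 40263) = (10 + 212)/22830 = 222*(1/22830) = 37/3805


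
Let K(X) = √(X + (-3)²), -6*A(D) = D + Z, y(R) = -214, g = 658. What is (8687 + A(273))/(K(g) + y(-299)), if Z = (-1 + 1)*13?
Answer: -88061/2149 - 823*√667/4298 ≈ -45.923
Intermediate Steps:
Z = 0 (Z = 0*13 = 0)
A(D) = -D/6 (A(D) = -(D + 0)/6 = -D/6)
K(X) = √(9 + X) (K(X) = √(X + 9) = √(9 + X))
(8687 + A(273))/(K(g) + y(-299)) = (8687 - ⅙*273)/(√(9 + 658) - 214) = (8687 - 91/2)/(√667 - 214) = 17283/(2*(-214 + √667))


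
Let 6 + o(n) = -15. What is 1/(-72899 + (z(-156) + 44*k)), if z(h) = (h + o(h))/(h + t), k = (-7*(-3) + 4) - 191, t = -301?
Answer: -457/36652594 ≈ -1.2468e-5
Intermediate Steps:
o(n) = -21 (o(n) = -6 - 15 = -21)
k = -166 (k = (21 + 4) - 191 = 25 - 191 = -166)
z(h) = (-21 + h)/(-301 + h) (z(h) = (h - 21)/(h - 301) = (-21 + h)/(-301 + h))
1/(-72899 + (z(-156) + 44*k)) = 1/(-72899 + ((-21 - 156)/(-301 - 156) + 44*(-166))) = 1/(-72899 + (-177/(-457) - 7304)) = 1/(-72899 + (-1/457*(-177) - 7304)) = 1/(-72899 + (177/457 - 7304)) = 1/(-72899 - 3337751/457) = 1/(-36652594/457) = -457/36652594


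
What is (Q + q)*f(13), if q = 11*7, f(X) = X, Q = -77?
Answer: 0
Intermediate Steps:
q = 77
(Q + q)*f(13) = (-77 + 77)*13 = 0*13 = 0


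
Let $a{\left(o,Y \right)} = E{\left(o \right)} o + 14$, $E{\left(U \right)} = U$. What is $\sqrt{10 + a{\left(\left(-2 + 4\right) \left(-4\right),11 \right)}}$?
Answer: $2 \sqrt{22} \approx 9.3808$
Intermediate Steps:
$a{\left(o,Y \right)} = 14 + o^{2}$ ($a{\left(o,Y \right)} = o o + 14 = o^{2} + 14 = 14 + o^{2}$)
$\sqrt{10 + a{\left(\left(-2 + 4\right) \left(-4\right),11 \right)}} = \sqrt{10 + \left(14 + \left(\left(-2 + 4\right) \left(-4\right)\right)^{2}\right)} = \sqrt{10 + \left(14 + \left(2 \left(-4\right)\right)^{2}\right)} = \sqrt{10 + \left(14 + \left(-8\right)^{2}\right)} = \sqrt{10 + \left(14 + 64\right)} = \sqrt{10 + 78} = \sqrt{88} = 2 \sqrt{22}$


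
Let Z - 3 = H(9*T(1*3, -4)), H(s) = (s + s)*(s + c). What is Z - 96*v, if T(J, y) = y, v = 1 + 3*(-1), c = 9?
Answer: 2139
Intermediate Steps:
v = -2 (v = 1 - 3 = -2)
H(s) = 2*s*(9 + s) (H(s) = (s + s)*(s + 9) = (2*s)*(9 + s) = 2*s*(9 + s))
Z = 1947 (Z = 3 + 2*(9*(-4))*(9 + 9*(-4)) = 3 + 2*(-36)*(9 - 36) = 3 + 2*(-36)*(-27) = 3 + 1944 = 1947)
Z - 96*v = 1947 - 96*(-2) = 1947 + 192 = 2139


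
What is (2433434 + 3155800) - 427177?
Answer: 5162057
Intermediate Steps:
(2433434 + 3155800) - 427177 = 5589234 - 427177 = 5162057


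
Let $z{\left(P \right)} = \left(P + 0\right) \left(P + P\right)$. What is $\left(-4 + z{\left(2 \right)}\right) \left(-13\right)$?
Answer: $-52$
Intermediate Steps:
$z{\left(P \right)} = 2 P^{2}$ ($z{\left(P \right)} = P 2 P = 2 P^{2}$)
$\left(-4 + z{\left(2 \right)}\right) \left(-13\right) = \left(-4 + 2 \cdot 2^{2}\right) \left(-13\right) = \left(-4 + 2 \cdot 4\right) \left(-13\right) = \left(-4 + 8\right) \left(-13\right) = 4 \left(-13\right) = -52$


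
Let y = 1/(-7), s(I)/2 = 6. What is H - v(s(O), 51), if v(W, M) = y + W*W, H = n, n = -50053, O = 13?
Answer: -351378/7 ≈ -50197.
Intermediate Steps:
s(I) = 12 (s(I) = 2*6 = 12)
y = -⅐ ≈ -0.14286
H = -50053
v(W, M) = -⅐ + W² (v(W, M) = -⅐ + W*W = -⅐ + W²)
H - v(s(O), 51) = -50053 - (-⅐ + 12²) = -50053 - (-⅐ + 144) = -50053 - 1*1007/7 = -50053 - 1007/7 = -351378/7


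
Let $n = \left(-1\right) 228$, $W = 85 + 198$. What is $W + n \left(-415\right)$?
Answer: $94903$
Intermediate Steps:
$W = 283$
$n = -228$
$W + n \left(-415\right) = 283 - -94620 = 283 + 94620 = 94903$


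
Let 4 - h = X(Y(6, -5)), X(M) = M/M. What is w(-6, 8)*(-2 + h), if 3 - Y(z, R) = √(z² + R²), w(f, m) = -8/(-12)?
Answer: ⅔ ≈ 0.66667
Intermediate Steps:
w(f, m) = ⅔ (w(f, m) = -8*(-1/12) = ⅔)
Y(z, R) = 3 - √(R² + z²) (Y(z, R) = 3 - √(z² + R²) = 3 - √(R² + z²))
X(M) = 1
h = 3 (h = 4 - 1*1 = 4 - 1 = 3)
w(-6, 8)*(-2 + h) = 2*(-2 + 3)/3 = (⅔)*1 = ⅔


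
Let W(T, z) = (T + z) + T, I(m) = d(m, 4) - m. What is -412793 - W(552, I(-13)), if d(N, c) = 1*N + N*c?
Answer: -413845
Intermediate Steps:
d(N, c) = N + N*c
I(m) = 4*m (I(m) = m*(1 + 4) - m = m*5 - m = 5*m - m = 4*m)
W(T, z) = z + 2*T
-412793 - W(552, I(-13)) = -412793 - (4*(-13) + 2*552) = -412793 - (-52 + 1104) = -412793 - 1*1052 = -412793 - 1052 = -413845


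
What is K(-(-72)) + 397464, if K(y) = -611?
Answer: 396853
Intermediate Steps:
K(-(-72)) + 397464 = -611 + 397464 = 396853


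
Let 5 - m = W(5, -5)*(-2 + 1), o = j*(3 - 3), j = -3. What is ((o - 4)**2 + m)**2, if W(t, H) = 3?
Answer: 576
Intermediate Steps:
o = 0 (o = -3*(3 - 3) = -3*0 = 0)
m = 8 (m = 5 - 3*(-2 + 1) = 5 - 3*(-1) = 5 - 1*(-3) = 5 + 3 = 8)
((o - 4)**2 + m)**2 = ((0 - 4)**2 + 8)**2 = ((-4)**2 + 8)**2 = (16 + 8)**2 = 24**2 = 576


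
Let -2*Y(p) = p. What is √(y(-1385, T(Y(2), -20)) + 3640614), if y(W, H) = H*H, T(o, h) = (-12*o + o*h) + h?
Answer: √3640758 ≈ 1908.1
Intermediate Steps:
Y(p) = -p/2
T(o, h) = h - 12*o + h*o (T(o, h) = (-12*o + h*o) + h = h - 12*o + h*o)
y(W, H) = H²
√(y(-1385, T(Y(2), -20)) + 3640614) = √((-20 - (-6)*2 - (-10)*2)² + 3640614) = √((-20 - 12*(-1) - 20*(-1))² + 3640614) = √((-20 + 12 + 20)² + 3640614) = √(12² + 3640614) = √(144 + 3640614) = √3640758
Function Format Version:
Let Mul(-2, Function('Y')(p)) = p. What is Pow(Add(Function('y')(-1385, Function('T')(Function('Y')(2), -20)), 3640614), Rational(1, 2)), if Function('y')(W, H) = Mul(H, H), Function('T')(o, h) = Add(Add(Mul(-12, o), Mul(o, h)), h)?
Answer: Pow(3640758, Rational(1, 2)) ≈ 1908.1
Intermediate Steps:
Function('Y')(p) = Mul(Rational(-1, 2), p)
Function('T')(o, h) = Add(h, Mul(-12, o), Mul(h, o)) (Function('T')(o, h) = Add(Add(Mul(-12, o), Mul(h, o)), h) = Add(h, Mul(-12, o), Mul(h, o)))
Function('y')(W, H) = Pow(H, 2)
Pow(Add(Function('y')(-1385, Function('T')(Function('Y')(2), -20)), 3640614), Rational(1, 2)) = Pow(Add(Pow(Add(-20, Mul(-12, Mul(Rational(-1, 2), 2)), Mul(-20, Mul(Rational(-1, 2), 2))), 2), 3640614), Rational(1, 2)) = Pow(Add(Pow(Add(-20, Mul(-12, -1), Mul(-20, -1)), 2), 3640614), Rational(1, 2)) = Pow(Add(Pow(Add(-20, 12, 20), 2), 3640614), Rational(1, 2)) = Pow(Add(Pow(12, 2), 3640614), Rational(1, 2)) = Pow(Add(144, 3640614), Rational(1, 2)) = Pow(3640758, Rational(1, 2))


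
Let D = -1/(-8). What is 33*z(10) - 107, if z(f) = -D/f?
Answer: -8593/80 ≈ -107.41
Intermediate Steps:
D = ⅛ (D = -1*(-⅛) = ⅛ ≈ 0.12500)
z(f) = -1/(8*f)
33*z(10) - 107 = 33*(-⅛/10) - 107 = 33*(-⅛*⅒) - 107 = 33*(-1/80) - 107 = -33/80 - 107 = -8593/80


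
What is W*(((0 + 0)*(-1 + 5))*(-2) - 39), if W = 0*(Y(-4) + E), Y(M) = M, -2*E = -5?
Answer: 0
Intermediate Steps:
E = 5/2 (E = -½*(-5) = 5/2 ≈ 2.5000)
W = 0 (W = 0*(-4 + 5/2) = 0*(-3/2) = 0)
W*(((0 + 0)*(-1 + 5))*(-2) - 39) = 0*(((0 + 0)*(-1 + 5))*(-2) - 39) = 0*((0*4)*(-2) - 39) = 0*(0*(-2) - 39) = 0*(0 - 39) = 0*(-39) = 0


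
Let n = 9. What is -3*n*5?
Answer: -135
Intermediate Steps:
-3*n*5 = -3*9*5 = -27*5 = -135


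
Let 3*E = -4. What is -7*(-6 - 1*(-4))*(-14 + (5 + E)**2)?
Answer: -70/9 ≈ -7.7778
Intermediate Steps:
E = -4/3 (E = (1/3)*(-4) = -4/3 ≈ -1.3333)
-7*(-6 - 1*(-4))*(-14 + (5 + E)**2) = -7*(-6 - 1*(-4))*(-14 + (5 - 4/3)**2) = -7*(-6 + 4)*(-14 + (11/3)**2) = -(-14)*(-14 + 121/9) = -(-14)*(-5)/9 = -7*10/9 = -70/9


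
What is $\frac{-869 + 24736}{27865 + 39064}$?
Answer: $\frac{23867}{66929} \approx 0.3566$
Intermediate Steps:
$\frac{-869 + 24736}{27865 + 39064} = \frac{23867}{66929}$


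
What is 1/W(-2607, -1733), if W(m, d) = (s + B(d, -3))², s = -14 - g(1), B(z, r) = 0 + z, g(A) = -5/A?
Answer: 1/3034564 ≈ 3.2954e-7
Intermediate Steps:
B(z, r) = z
s = -9 (s = -14 - (-5)/1 = -14 - (-5) = -14 - 1*(-5) = -14 + 5 = -9)
W(m, d) = (-9 + d)²
1/W(-2607, -1733) = 1/((-9 - 1733)²) = 1/((-1742)²) = 1/3034564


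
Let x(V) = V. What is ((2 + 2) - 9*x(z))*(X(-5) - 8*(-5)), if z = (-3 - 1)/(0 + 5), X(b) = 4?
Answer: 2464/5 ≈ 492.80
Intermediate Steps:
z = -⅘ (z = -4/5 = -4*⅕ = -⅘ ≈ -0.80000)
((2 + 2) - 9*x(z))*(X(-5) - 8*(-5)) = ((2 + 2) - 9*(-⅘))*(4 - 8*(-5)) = (4 + 36/5)*(4 + 40) = (56/5)*44 = 2464/5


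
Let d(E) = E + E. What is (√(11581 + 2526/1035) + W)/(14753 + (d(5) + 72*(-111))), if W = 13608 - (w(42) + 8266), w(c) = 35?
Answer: 29/37 + √1378719015/2335995 ≈ 0.79968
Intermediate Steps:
d(E) = 2*E
W = 5307 (W = 13608 - (35 + 8266) = 13608 - 1*8301 = 13608 - 8301 = 5307)
(√(11581 + 2526/1035) + W)/(14753 + (d(5) + 72*(-111))) = (√(11581 + 2526/1035) + 5307)/(14753 + (2*5 + 72*(-111))) = (√(11581 + 2526*(1/1035)) + 5307)/(14753 + (10 - 7992)) = (√(11581 + 842/345) + 5307)/(14753 - 7982) = (√(3996287/345) + 5307)/6771 = (√1378719015/345 + 5307)*(1/6771) = (5307 + √1378719015/345)*(1/6771) = 29/37 + √1378719015/2335995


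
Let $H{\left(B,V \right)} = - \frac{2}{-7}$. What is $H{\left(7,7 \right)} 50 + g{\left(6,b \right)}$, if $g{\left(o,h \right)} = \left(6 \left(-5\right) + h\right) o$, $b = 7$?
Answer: $- \frac{866}{7} \approx -123.71$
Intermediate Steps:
$H{\left(B,V \right)} = \frac{2}{7}$ ($H{\left(B,V \right)} = \left(-2\right) \left(- \frac{1}{7}\right) = \frac{2}{7}$)
$g{\left(o,h \right)} = o \left(-30 + h\right)$ ($g{\left(o,h \right)} = \left(-30 + h\right) o = o \left(-30 + h\right)$)
$H{\left(7,7 \right)} 50 + g{\left(6,b \right)} = \frac{2}{7} \cdot 50 + 6 \left(-30 + 7\right) = \frac{100}{7} + 6 \left(-23\right) = \frac{100}{7} - 138 = - \frac{866}{7}$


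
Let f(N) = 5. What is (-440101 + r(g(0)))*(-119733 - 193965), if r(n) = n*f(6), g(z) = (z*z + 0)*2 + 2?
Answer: 138055666518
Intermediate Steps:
g(z) = 2 + 2*z**2 (g(z) = (z**2 + 0)*2 + 2 = z**2*2 + 2 = 2*z**2 + 2 = 2 + 2*z**2)
r(n) = 5*n (r(n) = n*5 = 5*n)
(-440101 + r(g(0)))*(-119733 - 193965) = (-440101 + 5*(2 + 2*0**2))*(-119733 - 193965) = (-440101 + 5*(2 + 2*0))*(-313698) = (-440101 + 5*(2 + 0))*(-313698) = (-440101 + 5*2)*(-313698) = (-440101 + 10)*(-313698) = -440091*(-313698) = 138055666518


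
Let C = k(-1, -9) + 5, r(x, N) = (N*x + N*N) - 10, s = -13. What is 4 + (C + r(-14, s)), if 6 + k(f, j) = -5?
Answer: 339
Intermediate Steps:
r(x, N) = -10 + N**2 + N*x (r(x, N) = (N*x + N**2) - 10 = (N**2 + N*x) - 10 = -10 + N**2 + N*x)
k(f, j) = -11 (k(f, j) = -6 - 5 = -11)
C = -6 (C = -11 + 5 = -6)
4 + (C + r(-14, s)) = 4 + (-6 + (-10 + (-13)**2 - 13*(-14))) = 4 + (-6 + (-10 + 169 + 182)) = 4 + (-6 + 341) = 4 + 335 = 339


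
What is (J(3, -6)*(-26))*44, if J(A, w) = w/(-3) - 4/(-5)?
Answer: -16016/5 ≈ -3203.2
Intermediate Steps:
J(A, w) = 4/5 - w/3 (J(A, w) = w*(-1/3) - 4*(-1/5) = -w/3 + 4/5 = 4/5 - w/3)
(J(3, -6)*(-26))*44 = ((4/5 - 1/3*(-6))*(-26))*44 = ((4/5 + 2)*(-26))*44 = ((14/5)*(-26))*44 = -364/5*44 = -16016/5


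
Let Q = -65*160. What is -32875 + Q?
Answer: -43275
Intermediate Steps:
Q = -10400
-32875 + Q = -32875 - 10400 = -43275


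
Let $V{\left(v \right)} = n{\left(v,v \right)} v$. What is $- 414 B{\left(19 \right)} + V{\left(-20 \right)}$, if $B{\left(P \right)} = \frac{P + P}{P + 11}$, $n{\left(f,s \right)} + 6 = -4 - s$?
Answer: $- \frac{3622}{5} \approx -724.4$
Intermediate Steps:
$n{\left(f,s \right)} = -10 - s$ ($n{\left(f,s \right)} = -6 - \left(4 + s\right) = -10 - s$)
$B{\left(P \right)} = \frac{2 P}{11 + P}$
$V{\left(v \right)} = v \left(-10 - v\right)$ ($V{\left(v \right)} = \left(-10 - v\right) v = v \left(-10 - v\right)$)
$- 414 B{\left(19 \right)} + V{\left(-20 \right)} = - 414 \cdot 2 \cdot 19 \frac{1}{11 + 19} - - 20 \left(10 - 20\right) = - 414 \cdot 2 \cdot 19 \cdot \frac{1}{30} - \left(-20\right) \left(-10\right) = - 414 \cdot 2 \cdot 19 \cdot \frac{1}{30} - 200 = \left(-414\right) \frac{19}{15} - 200 = - \frac{2622}{5} - 200 = - \frac{3622}{5}$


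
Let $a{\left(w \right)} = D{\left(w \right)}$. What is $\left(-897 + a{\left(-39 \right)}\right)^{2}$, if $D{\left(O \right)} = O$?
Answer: $876096$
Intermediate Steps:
$a{\left(w \right)} = w$
$\left(-897 + a{\left(-39 \right)}\right)^{2} = \left(-897 - 39\right)^{2} = \left(-936\right)^{2} = 876096$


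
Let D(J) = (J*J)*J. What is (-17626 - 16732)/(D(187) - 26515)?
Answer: -17179/3256344 ≈ -0.0052755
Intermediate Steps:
D(J) = J**3 (D(J) = J**2*J = J**3)
(-17626 - 16732)/(D(187) - 26515) = (-17626 - 16732)/(187**3 - 26515) = -34358/(6539203 - 26515) = -34358/6512688 = -34358*1/6512688 = -17179/3256344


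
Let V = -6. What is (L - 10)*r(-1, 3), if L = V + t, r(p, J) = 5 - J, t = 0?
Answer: -32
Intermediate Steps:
L = -6 (L = -6 + 0 = -6)
(L - 10)*r(-1, 3) = (-6 - 10)*(5 - 1*3) = -16*(5 - 3) = -16*2 = -32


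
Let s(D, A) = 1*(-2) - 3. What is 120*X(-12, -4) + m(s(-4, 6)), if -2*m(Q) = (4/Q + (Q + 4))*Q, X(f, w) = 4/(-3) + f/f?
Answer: -89/2 ≈ -44.500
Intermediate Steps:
s(D, A) = -5 (s(D, A) = -2 - 3 = -5)
X(f, w) = -⅓ (X(f, w) = 4*(-⅓) + 1 = -4/3 + 1 = -⅓)
m(Q) = -Q*(4 + Q + 4/Q)/2 (m(Q) = -(4/Q + (Q + 4))*Q/2 = -(4/Q + (4 + Q))*Q/2 = -(4 + Q + 4/Q)*Q/2 = -Q*(4 + Q + 4/Q)/2)
120*X(-12, -4) + m(s(-4, 6)) = 120*(-⅓) + (-2 - 2*(-5) - ½*(-5)²) = -40 + (-2 + 10 - ½*25) = -40 + (-2 + 10 - 25/2) = -40 - 9/2 = -89/2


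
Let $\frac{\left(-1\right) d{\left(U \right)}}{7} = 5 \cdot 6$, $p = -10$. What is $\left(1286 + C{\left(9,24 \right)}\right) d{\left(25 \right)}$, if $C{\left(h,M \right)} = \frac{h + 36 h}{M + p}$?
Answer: $-275055$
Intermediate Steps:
$C{\left(h,M \right)} = \frac{37 h}{-10 + M}$ ($C{\left(h,M \right)} = \frac{h + 36 h}{M - 10} = \frac{37 h}{-10 + M}$)
$d{\left(U \right)} = -210$ ($d{\left(U \right)} = - 7 \cdot 5 \cdot 6 = \left(-7\right) 30 = -210$)
$\left(1286 + C{\left(9,24 \right)}\right) d{\left(25 \right)} = \left(1286 + 37 \cdot 9 \frac{1}{-10 + 24}\right) \left(-210\right) = \left(1286 + 37 \cdot 9 \cdot \frac{1}{14}\right) \left(-210\right) = \left(1286 + \frac{333}{14}\right) \left(-210\right) = \frac{18337}{14} \left(-210\right) = -275055$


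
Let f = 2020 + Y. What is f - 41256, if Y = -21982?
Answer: -61218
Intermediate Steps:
f = -19962 (f = 2020 - 21982 = -19962)
f - 41256 = -19962 - 41256 = -61218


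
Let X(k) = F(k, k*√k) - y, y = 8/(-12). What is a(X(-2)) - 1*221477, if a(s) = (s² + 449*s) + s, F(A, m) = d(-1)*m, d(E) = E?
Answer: -1990661/9 + 2708*I*√2/3 ≈ -2.2118e+5 + 1276.6*I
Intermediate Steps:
F(A, m) = -m
y = -⅔ (y = 8*(-1/12) = -⅔ ≈ -0.66667)
X(k) = ⅔ - k^(3/2) (X(k) = -k*√k - 1*(-⅔) = -k^(3/2) + ⅔ = ⅔ - k^(3/2))
a(s) = s² + 450*s
a(X(-2)) - 1*221477 = (⅔ - (-2)^(3/2))*(450 + (⅔ - (-2)^(3/2))) - 1*221477 = (⅔ - (-2)*I*√2)*(450 + (⅔ - (-2)*I*√2)) - 221477 = (⅔ + 2*I*√2)*(450 + (⅔ + 2*I*√2)) - 221477 = (⅔ + 2*I*√2)*(1352/3 + 2*I*√2) - 221477 = -221477 + (⅔ + 2*I*√2)*(1352/3 + 2*I*√2)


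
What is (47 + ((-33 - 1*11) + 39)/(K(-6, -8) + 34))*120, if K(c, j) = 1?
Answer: 39360/7 ≈ 5622.9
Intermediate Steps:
(47 + ((-33 - 1*11) + 39)/(K(-6, -8) + 34))*120 = (47 + ((-33 - 1*11) + 39)/(1 + 34))*120 = (47 + ((-33 - 11) + 39)/35)*120 = (47 + (-44 + 39)*(1/35))*120 = (47 - 5*1/35)*120 = (47 - ⅐)*120 = (328/7)*120 = 39360/7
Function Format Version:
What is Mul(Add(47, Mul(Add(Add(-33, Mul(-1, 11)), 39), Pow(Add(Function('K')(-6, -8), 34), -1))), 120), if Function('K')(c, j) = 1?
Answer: Rational(39360, 7) ≈ 5622.9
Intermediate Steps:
Mul(Add(47, Mul(Add(Add(-33, Mul(-1, 11)), 39), Pow(Add(Function('K')(-6, -8), 34), -1))), 120) = Mul(Add(47, Mul(Add(Add(-33, Mul(-1, 11)), 39), Pow(Add(1, 34), -1))), 120) = Mul(Add(47, Mul(Add(Add(-33, -11), 39), Pow(35, -1))), 120) = Mul(Add(47, Mul(Add(-44, 39), Rational(1, 35))), 120) = Mul(Add(47, Mul(-5, Rational(1, 35))), 120) = Mul(Add(47, Rational(-1, 7)), 120) = Mul(Rational(328, 7), 120) = Rational(39360, 7)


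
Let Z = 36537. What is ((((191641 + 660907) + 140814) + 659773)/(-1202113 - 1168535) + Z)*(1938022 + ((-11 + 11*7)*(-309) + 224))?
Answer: 13842850020961461/197554 ≈ 7.0071e+10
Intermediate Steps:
((((191641 + 660907) + 140814) + 659773)/(-1202113 - 1168535) + Z)*(1938022 + ((-11 + 11*7)*(-309) + 224)) = ((((191641 + 660907) + 140814) + 659773)/(-1202113 - 1168535) + 36537)*(1938022 + ((-11 + 11*7)*(-309) + 224)) = (((852548 + 140814) + 659773)/(-2370648) + 36537)*(1938022 + ((-11 + 77)*(-309) + 224)) = ((993362 + 659773)*(-1/2370648) + 36537)*(1938022 + (66*(-309) + 224)) = (1653135*(-1/2370648) + 36537)*(1938022 + (-20394 + 224)) = (-551045/790216 + 36537)*(1938022 - 20170) = (28871570947/790216)*1917852 = 13842850020961461/197554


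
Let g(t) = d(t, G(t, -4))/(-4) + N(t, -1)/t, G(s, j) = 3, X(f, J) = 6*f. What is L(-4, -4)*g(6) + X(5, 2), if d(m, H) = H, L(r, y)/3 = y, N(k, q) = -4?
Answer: 47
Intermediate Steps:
L(r, y) = 3*y
g(t) = -¾ - 4/t (g(t) = 3/(-4) - 4/t = 3*(-¼) - 4/t = -¾ - 4/t)
L(-4, -4)*g(6) + X(5, 2) = (3*(-4))*(-¾ - 4/6) + 6*5 = -12*(-¾ - 4*⅙) + 30 = -12*(-¾ - ⅔) + 30 = -12*(-17/12) + 30 = 17 + 30 = 47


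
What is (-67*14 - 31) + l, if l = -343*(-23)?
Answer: 6920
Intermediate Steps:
l = 7889
(-67*14 - 31) + l = (-67*14 - 31) + 7889 = (-938 - 31) + 7889 = -969 + 7889 = 6920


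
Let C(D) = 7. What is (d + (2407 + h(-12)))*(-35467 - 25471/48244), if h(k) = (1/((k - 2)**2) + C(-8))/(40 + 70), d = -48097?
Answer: 153232487824636483/94558240 ≈ 1.6205e+9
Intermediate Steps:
h(k) = 7/110 + 1/(110*(-2 + k)**2) (h(k) = (1/((k - 2)**2) + 7)/(40 + 70) = (1/((-2 + k)**2) + 7)/110 = ((-2 + k)**(-2) + 7)*(1/110) = (7 + (-2 + k)**(-2))*(1/110) = 7/110 + 1/(110*(-2 + k)**2))
(d + (2407 + h(-12)))*(-35467 - 25471/48244) = (-48097 + (2407 + (7/110 + 1/(110*(-2 - 12)**2))))*(-35467 - 25471/48244) = (-48097 + (2407 + (7/110 + (1/110)/(-14)**2)))*(-35467 - 25471*1/48244) = (-48097 + (2407 + (7/110 + (1/110)*(1/196))))*(-35467 - 25471/48244) = (-48097 + (2407 + (7/110 + 1/21560)))*(-1711095419/48244) = (-48097 + (2407 + 1373/21560))*(-1711095419/48244) = (-48097 + 51896293/21560)*(-1711095419/48244) = -985075027/21560*(-1711095419/48244) = 153232487824636483/94558240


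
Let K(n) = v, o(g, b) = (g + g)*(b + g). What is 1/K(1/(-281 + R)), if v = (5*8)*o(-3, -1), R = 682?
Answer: 1/960 ≈ 0.0010417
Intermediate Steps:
o(g, b) = 2*g*(b + g) (o(g, b) = (2*g)*(b + g) = 2*g*(b + g))
v = 960 (v = (5*8)*(2*(-3)*(-1 - 3)) = 40*(2*(-3)*(-4)) = 40*24 = 960)
K(n) = 960
1/K(1/(-281 + R)) = 1/960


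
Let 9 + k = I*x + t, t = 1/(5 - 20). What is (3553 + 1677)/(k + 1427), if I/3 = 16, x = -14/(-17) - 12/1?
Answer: 1333650/224773 ≈ 5.9333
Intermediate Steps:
x = -190/17 (x = -14*(-1/17) - 12*1 = 14/17 - 12 = -190/17 ≈ -11.176)
I = 48 (I = 3*16 = 48)
t = -1/15 (t = 1/(-15) = -1/15 ≈ -0.066667)
k = -139112/255 (k = -9 + (48*(-190/17) - 1/15) = -9 + (-9120/17 - 1/15) = -9 - 136817/255 = -139112/255 ≈ -545.54)
(3553 + 1677)/(k + 1427) = (3553 + 1677)/(-139112/255 + 1427) = 5230/(224773/255) = 5230*(255/224773) = 1333650/224773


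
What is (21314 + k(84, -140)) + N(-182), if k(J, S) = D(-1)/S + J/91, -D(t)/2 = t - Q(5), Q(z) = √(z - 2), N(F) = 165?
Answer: 19546717/910 - √3/70 ≈ 21480.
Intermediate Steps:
Q(z) = √(-2 + z)
D(t) = -2*t + 2*√3 (D(t) = -2*(t - √(-2 + 5)) = -2*(t - √3) = -2*t + 2*√3)
k(J, S) = J/91 + (2 + 2*√3)/S (k(J, S) = (-2*(-1) + 2*√3)/S + J/91 = (2 + 2*√3)/S + J*(1/91) = (2 + 2*√3)/S + J/91 = J/91 + (2 + 2*√3)/S)
(21314 + k(84, -140)) + N(-182) = (21314 + (1/91)*(182 + 182*√3 + 84*(-140))/(-140)) + 165 = (21314 + (1/91)*(-1/140)*(182 + 182*√3 - 11760)) + 165 = (21314 + (1/91)*(-1/140)*(-11578 + 182*√3)) + 165 = (21314 + (827/910 - √3/70)) + 165 = (19396567/910 - √3/70) + 165 = 19546717/910 - √3/70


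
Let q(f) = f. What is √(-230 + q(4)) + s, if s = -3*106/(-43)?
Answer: 318/43 + I*√226 ≈ 7.3953 + 15.033*I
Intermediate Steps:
s = 318/43 (s = -318*(-1/43) = 318/43 ≈ 7.3953)
√(-230 + q(4)) + s = √(-230 + 4) + 318/43 = √(-226) + 318/43 = I*√226 + 318/43 = 318/43 + I*√226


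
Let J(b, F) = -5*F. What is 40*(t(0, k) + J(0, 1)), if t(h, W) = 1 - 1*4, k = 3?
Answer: -320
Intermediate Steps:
t(h, W) = -3 (t(h, W) = 1 - 4 = -3)
40*(t(0, k) + J(0, 1)) = 40*(-3 - 5*1) = 40*(-3 - 5) = 40*(-8) = -320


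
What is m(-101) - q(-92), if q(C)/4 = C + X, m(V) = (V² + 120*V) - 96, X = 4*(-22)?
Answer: -1295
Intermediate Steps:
X = -88
m(V) = -96 + V² + 120*V
q(C) = -352 + 4*C (q(C) = 4*(C - 88) = 4*(-88 + C) = -352 + 4*C)
m(-101) - q(-92) = (-96 + (-101)² + 120*(-101)) - (-352 + 4*(-92)) = (-96 + 10201 - 12120) - (-352 - 368) = -2015 - 1*(-720) = -2015 + 720 = -1295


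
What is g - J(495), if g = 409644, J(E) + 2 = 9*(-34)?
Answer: 409952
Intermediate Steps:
J(E) = -308 (J(E) = -2 + 9*(-34) = -2 - 306 = -308)
g - J(495) = 409644 - 1*(-308) = 409644 + 308 = 409952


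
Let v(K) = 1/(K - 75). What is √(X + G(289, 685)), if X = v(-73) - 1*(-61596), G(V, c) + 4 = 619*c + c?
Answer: √2662934955/74 ≈ 697.35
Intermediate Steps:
G(V, c) = -4 + 620*c (G(V, c) = -4 + (619*c + c) = -4 + 620*c)
v(K) = 1/(-75 + K)
X = 9116207/148 (X = 1/(-75 - 73) - 1*(-61596) = 1/(-148) + 61596 = -1/148 + 61596 = 9116207/148 ≈ 61596.)
√(X + G(289, 685)) = √(9116207/148 + (-4 + 620*685)) = √(9116207/148 + (-4 + 424700)) = √(9116207/148 + 424696) = √(71971215/148) = √2662934955/74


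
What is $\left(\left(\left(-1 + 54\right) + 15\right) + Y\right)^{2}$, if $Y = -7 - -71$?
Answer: $17424$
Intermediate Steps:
$Y = 64$ ($Y = -7 + 71 = 64$)
$\left(\left(\left(-1 + 54\right) + 15\right) + Y\right)^{2} = \left(\left(\left(-1 + 54\right) + 15\right) + 64\right)^{2} = \left(\left(53 + 15\right) + 64\right)^{2} = \left(68 + 64\right)^{2} = 132^{2} = 17424$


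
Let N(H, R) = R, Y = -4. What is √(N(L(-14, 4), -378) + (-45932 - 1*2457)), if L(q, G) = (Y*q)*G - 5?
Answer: I*√48767 ≈ 220.83*I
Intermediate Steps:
L(q, G) = -5 - 4*G*q (L(q, G) = (-4*q)*G - 5 = -4*G*q - 5 = -5 - 4*G*q)
√(N(L(-14, 4), -378) + (-45932 - 1*2457)) = √(-378 + (-45932 - 1*2457)) = √(-378 + (-45932 - 2457)) = √(-378 - 48389) = √(-48767) = I*√48767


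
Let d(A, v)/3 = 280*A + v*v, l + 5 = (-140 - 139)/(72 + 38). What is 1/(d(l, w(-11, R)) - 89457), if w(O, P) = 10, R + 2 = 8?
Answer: -11/1050363 ≈ -1.0473e-5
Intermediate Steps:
R = 6 (R = -2 + 8 = 6)
l = -829/110 (l = -5 + (-140 - 139)/(72 + 38) = -5 - 279/110 = -829/110 ≈ -7.5364)
d(A, v) = 3*v² + 840*A (d(A, v) = 3*(280*A + v*v) = 3*(280*A + v²) = 3*(v² + 280*A) = 3*v² + 840*A)
1/(d(l, w(-11, R)) - 89457) = 1/((3*10² + 840*(-829/110)) - 89457) = 1/((3*100 - 69636/11) - 89457) = 1/((300 - 69636/11) - 89457) = 1/(-66336/11 - 89457) = 1/(-1050363/11) = -11/1050363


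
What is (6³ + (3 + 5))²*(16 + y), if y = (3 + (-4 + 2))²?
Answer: 852992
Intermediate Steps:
y = 1 (y = (3 - 2)² = 1² = 1)
(6³ + (3 + 5))²*(16 + y) = (6³ + (3 + 5))²*(16 + 1) = (216 + 8)²*17 = 224²*17 = 50176*17 = 852992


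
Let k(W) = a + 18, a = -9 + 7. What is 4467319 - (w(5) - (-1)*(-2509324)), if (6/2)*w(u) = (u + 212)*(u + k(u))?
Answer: 6975124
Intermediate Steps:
a = -2
k(W) = 16 (k(W) = -2 + 18 = 16)
w(u) = (16 + u)*(212 + u)/3 (w(u) = ((u + 212)*(u + 16))/3 = ((212 + u)*(16 + u))/3 = ((16 + u)*(212 + u))/3 = (16 + u)*(212 + u)/3)
4467319 - (w(5) - (-1)*(-2509324)) = 4467319 - ((3392/3 + 76*5 + (1/3)*5**2) - (-1)*(-2509324)) = 4467319 - ((3392/3 + 380 + (1/3)*25) - 1*2509324) = 4467319 - ((3392/3 + 380 + 25/3) - 2509324) = 4467319 - (1519 - 2509324) = 4467319 - 1*(-2507805) = 4467319 + 2507805 = 6975124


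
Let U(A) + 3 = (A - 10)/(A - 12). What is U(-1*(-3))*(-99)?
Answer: 220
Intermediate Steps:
U(A) = -3 + (-10 + A)/(-12 + A) (U(A) = -3 + (A - 10)/(A - 12) = -3 + (-10 + A)/(-12 + A))
U(-1*(-3))*(-99) = (2*(13 - (-1)*(-3))/(-12 - 1*(-3)))*(-99) = (2*(13 - 1*3)/(-12 + 3))*(-99) = (2*(13 - 3)/(-9))*(-99) = (2*(-⅑)*10)*(-99) = -20/9*(-99) = 220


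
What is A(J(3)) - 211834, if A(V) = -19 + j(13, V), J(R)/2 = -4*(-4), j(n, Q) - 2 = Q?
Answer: -211819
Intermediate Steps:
j(n, Q) = 2 + Q
J(R) = 32 (J(R) = 2*(-4*(-4)) = 2*16 = 32)
A(V) = -17 + V (A(V) = -19 + (2 + V) = -17 + V)
A(J(3)) - 211834 = (-17 + 32) - 211834 = 15 - 211834 = -211819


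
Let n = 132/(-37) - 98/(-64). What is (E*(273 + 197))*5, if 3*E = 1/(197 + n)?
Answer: 2782400/692511 ≈ 4.0178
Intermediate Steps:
n = -2411/1184 (n = 132*(-1/37) - 98*(-1/64) = -132/37 + 49/32 = -2411/1184 ≈ -2.0363)
E = 1184/692511 (E = 1/(3*(197 - 2411/1184)) = 1/(3*(230837/1184)) = (1/3)*(1184/230837) = 1184/692511 ≈ 0.0017097)
(E*(273 + 197))*5 = (1184*(273 + 197)/692511)*5 = ((1184/692511)*470)*5 = (556480/692511)*5 = 2782400/692511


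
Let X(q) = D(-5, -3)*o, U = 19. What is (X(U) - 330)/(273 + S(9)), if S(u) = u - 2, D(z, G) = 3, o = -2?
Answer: -6/5 ≈ -1.2000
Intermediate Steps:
X(q) = -6 (X(q) = 3*(-2) = -6)
S(u) = -2 + u
(X(U) - 330)/(273 + S(9)) = (-6 - 330)/(273 + (-2 + 9)) = -336/(273 + 7) = -336/280 = -336*1/280 = -6/5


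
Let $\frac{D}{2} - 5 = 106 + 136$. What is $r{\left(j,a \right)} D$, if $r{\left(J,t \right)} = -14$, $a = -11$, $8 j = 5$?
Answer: $-6916$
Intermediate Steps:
$j = \frac{5}{8}$ ($j = \frac{1}{8} \cdot 5 = \frac{5}{8} \approx 0.625$)
$D = 494$ ($D = 10 + 2 \left(106 + 136\right) = 10 + 2 \cdot 242 = 10 + 484 = 494$)
$r{\left(j,a \right)} D = \left(-14\right) 494 = -6916$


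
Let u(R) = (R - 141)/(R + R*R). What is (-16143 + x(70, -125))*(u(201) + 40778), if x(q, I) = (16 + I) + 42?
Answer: -4473064170560/6767 ≈ -6.6101e+8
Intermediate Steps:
x(q, I) = 58 + I
u(R) = (-141 + R)/(R + R²)
(-16143 + x(70, -125))*(u(201) + 40778) = (-16143 + (58 - 125))*((-141 + 201)/(201*(1 + 201)) + 40778) = (-16143 - 67)*((1/201)*60/202 + 40778) = -16210*((1/201)*(1/202)*60 + 40778) = -16210*(10/6767 + 40778) = -16210*275944736/6767 = -4473064170560/6767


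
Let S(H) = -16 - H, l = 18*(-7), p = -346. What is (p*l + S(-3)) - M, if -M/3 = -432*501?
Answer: -605713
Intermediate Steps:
l = -126
M = 649296 (M = -(-1296)*501 = -3*(-216432) = 649296)
(p*l + S(-3)) - M = (-346*(-126) + (-16 - 1*(-3))) - 1*649296 = (43596 + (-16 + 3)) - 649296 = (43596 - 13) - 649296 = 43583 - 649296 = -605713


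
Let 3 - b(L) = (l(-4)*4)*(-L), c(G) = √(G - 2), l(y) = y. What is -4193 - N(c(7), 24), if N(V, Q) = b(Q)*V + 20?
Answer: -4213 + 381*√5 ≈ -3361.1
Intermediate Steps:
c(G) = √(-2 + G)
b(L) = 3 - 16*L (b(L) = 3 - (-4*4)*(-L) = 3 - (-16)*(-L) = 3 - 16*L)
N(V, Q) = 20 + V*(3 - 16*Q) (N(V, Q) = (3 - 16*Q)*V + 20 = V*(3 - 16*Q) + 20 = 20 + V*(3 - 16*Q))
-4193 - N(c(7), 24) = -4193 - (20 + √(-2 + 7)*(3 - 16*24)) = -4193 - (20 + √5*(3 - 384)) = -4193 - (20 + √5*(-381)) = -4193 - (20 - 381*√5) = -4193 + (-20 + 381*√5) = -4213 + 381*√5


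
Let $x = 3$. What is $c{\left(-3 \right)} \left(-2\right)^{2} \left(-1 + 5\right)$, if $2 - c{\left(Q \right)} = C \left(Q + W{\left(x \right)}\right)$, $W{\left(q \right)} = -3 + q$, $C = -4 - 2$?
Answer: $-256$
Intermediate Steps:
$C = -6$
$c{\left(Q \right)} = 2 + 6 Q$ ($c{\left(Q \right)} = 2 - - 6 \left(Q + \left(-3 + 3\right)\right) = 2 - - 6 \left(Q + 0\right) = 2 - - 6 Q = 2 + 6 Q$)
$c{\left(-3 \right)} \left(-2\right)^{2} \left(-1 + 5\right) = \left(2 + 6 \left(-3\right)\right) \left(-2\right)^{2} \left(-1 + 5\right) = \left(2 - 18\right) 4 \cdot 4 = \left(-16\right) 4 \cdot 4 = \left(-64\right) 4 = -256$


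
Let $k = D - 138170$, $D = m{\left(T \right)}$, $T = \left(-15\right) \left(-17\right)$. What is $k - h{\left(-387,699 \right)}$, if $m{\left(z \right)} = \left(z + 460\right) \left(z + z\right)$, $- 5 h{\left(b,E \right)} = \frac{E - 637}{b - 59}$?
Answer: $\frac{252525169}{1115} \approx 2.2648 \cdot 10^{5}$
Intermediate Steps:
$T = 255$
$h{\left(b,E \right)} = - \frac{-637 + E}{5 \left(-59 + b\right)}$ ($h{\left(b,E \right)} = - \frac{\left(E - 637\right) \frac{1}{b - 59}}{5} = - \frac{\left(-637 + E\right) \frac{1}{-59 + b}}{5} = - \frac{\frac{1}{-59 + b} \left(-637 + E\right)}{5} = - \frac{-637 + E}{5 \left(-59 + b\right)}$)
$m{\left(z \right)} = 2 z \left(460 + z\right)$ ($m{\left(z \right)} = \left(460 + z\right) 2 z = 2 z \left(460 + z\right)$)
$D = 364650$ ($D = 2 \cdot 255 \left(460 + 255\right) = 2 \cdot 255 \cdot 715 = 364650$)
$k = 226480$ ($k = 364650 - 138170 = 226480$)
$k - h{\left(-387,699 \right)} = 226480 - \frac{637 - 699}{5 \left(-59 - 387\right)} = 226480 - \frac{637 - 699}{5 \left(-446\right)} = 226480 - \frac{1}{5} \left(- \frac{1}{446}\right) \left(-62\right) = 226480 - \frac{31}{1115} = \frac{252525169}{1115}$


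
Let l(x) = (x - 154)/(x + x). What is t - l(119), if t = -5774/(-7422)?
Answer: 116713/126174 ≈ 0.92502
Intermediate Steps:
t = 2887/3711 (t = -5774*(-1/7422) = 2887/3711 ≈ 0.77796)
l(x) = (-154 + x)/(2*x) (l(x) = (-154 + x)/((2*x)) = (-154 + x)*(1/(2*x)) = (-154 + x)/(2*x))
t - l(119) = 2887/3711 - (-154 + 119)/(2*119) = 2887/3711 - (-35)/(2*119) = 2887/3711 - 1*(-5/34) = 2887/3711 + 5/34 = 116713/126174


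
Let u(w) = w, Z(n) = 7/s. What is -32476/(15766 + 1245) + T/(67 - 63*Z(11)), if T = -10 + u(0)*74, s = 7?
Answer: -150007/34022 ≈ -4.4091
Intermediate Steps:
Z(n) = 1 (Z(n) = 7/7 = 7*(⅐) = 1)
T = -10 (T = -10 + 0*74 = -10 + 0 = -10)
-32476/(15766 + 1245) + T/(67 - 63*Z(11)) = -32476/(15766 + 1245) - 10/(67 - 63*1) = -32476/17011 - 10/(67 - 63) = -32476*1/17011 - 10/4 = -32476/17011 - 10*¼ = -32476/17011 - 5/2 = -150007/34022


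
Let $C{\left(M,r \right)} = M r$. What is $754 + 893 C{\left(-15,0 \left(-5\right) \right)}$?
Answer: $754$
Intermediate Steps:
$754 + 893 C{\left(-15,0 \left(-5\right) \right)} = 754 + 893 \left(- 15 \cdot 0 \left(-5\right)\right) = 754 + 893 \left(\left(-15\right) 0\right) = 754 + 893 \cdot 0 = 754 + 0 = 754$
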